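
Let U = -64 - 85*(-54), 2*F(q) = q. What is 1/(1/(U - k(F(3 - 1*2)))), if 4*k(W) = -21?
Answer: 18125/4 ≈ 4531.3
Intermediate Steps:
F(q) = q/2
k(W) = -21/4 (k(W) = (¼)*(-21) = -21/4)
U = 4526 (U = -64 + 4590 = 4526)
1/(1/(U - k(F(3 - 1*2)))) = 1/(1/(4526 - 1*(-21/4))) = 1/(1/(4526 + 21/4)) = 1/(1/(18125/4)) = 1/(4/18125) = 18125/4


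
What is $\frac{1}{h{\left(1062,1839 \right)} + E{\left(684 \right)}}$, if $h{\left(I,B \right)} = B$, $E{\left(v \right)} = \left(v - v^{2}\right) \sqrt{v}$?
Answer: $- \frac{613}{49760925361845} - \frac{311448 \sqrt{19}}{16586975120615} \approx -8.1858 \cdot 10^{-8}$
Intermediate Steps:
$E{\left(v \right)} = \sqrt{v} \left(v - v^{2}\right)$
$\frac{1}{h{\left(1062,1839 \right)} + E{\left(684 \right)}} = \frac{1}{1839 + 684^{\frac{3}{2}} \left(1 - 684\right)} = \frac{1}{1839 + 4104 \sqrt{19} \left(1 - 684\right)} = \frac{1}{1839 + 4104 \sqrt{19} \left(-683\right)} = \frac{1}{1839 - 2803032 \sqrt{19}}$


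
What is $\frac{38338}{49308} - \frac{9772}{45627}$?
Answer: $\frac{70411675}{124987562} \approx 0.56335$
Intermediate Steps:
$\frac{38338}{49308} - \frac{9772}{45627} = 38338 \cdot \frac{1}{49308} - \frac{9772}{45627} = \frac{19169}{24654} - \frac{9772}{45627} = \frac{70411675}{124987562}$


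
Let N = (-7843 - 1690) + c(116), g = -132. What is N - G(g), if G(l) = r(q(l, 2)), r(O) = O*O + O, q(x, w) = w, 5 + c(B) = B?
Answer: -9428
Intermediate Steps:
c(B) = -5 + B
N = -9422 (N = (-7843 - 1690) + (-5 + 116) = -9533 + 111 = -9422)
r(O) = O + O² (r(O) = O² + O = O + O²)
G(l) = 6 (G(l) = 2*(1 + 2) = 2*3 = 6)
N - G(g) = -9422 - 1*6 = -9422 - 6 = -9428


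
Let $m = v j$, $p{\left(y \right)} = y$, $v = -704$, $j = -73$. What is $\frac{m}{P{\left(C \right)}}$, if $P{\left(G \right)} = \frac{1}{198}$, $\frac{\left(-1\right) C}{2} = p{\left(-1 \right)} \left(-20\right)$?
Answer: $10175616$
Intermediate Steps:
$C = -40$ ($C = - 2 \left(\left(-1\right) \left(-20\right)\right) = \left(-2\right) 20 = -40$)
$m = 51392$ ($m = \left(-704\right) \left(-73\right) = 51392$)
$P{\left(G \right)} = \frac{1}{198}$
$\frac{m}{P{\left(C \right)}} = 51392 \frac{1}{\frac{1}{198}} = 51392 \cdot 198 = 10175616$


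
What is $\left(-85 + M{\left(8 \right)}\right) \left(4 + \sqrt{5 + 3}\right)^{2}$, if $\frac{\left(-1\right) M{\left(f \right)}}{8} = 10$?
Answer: $-3960 - 2640 \sqrt{2} \approx -7693.5$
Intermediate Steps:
$M{\left(f \right)} = -80$ ($M{\left(f \right)} = \left(-8\right) 10 = -80$)
$\left(-85 + M{\left(8 \right)}\right) \left(4 + \sqrt{5 + 3}\right)^{2} = \left(-85 - 80\right) \left(4 + \sqrt{5 + 3}\right)^{2} = - 165 \left(4 + \sqrt{8}\right)^{2} = - 165 \left(4 + 2 \sqrt{2}\right)^{2}$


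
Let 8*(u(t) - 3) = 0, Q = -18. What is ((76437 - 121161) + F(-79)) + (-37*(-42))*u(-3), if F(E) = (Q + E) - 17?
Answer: -40176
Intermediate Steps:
u(t) = 3 (u(t) = 3 + (⅛)*0 = 3 + 0 = 3)
F(E) = -35 + E (F(E) = (-18 + E) - 17 = -35 + E)
((76437 - 121161) + F(-79)) + (-37*(-42))*u(-3) = ((76437 - 121161) + (-35 - 79)) - 37*(-42)*3 = (-44724 - 114) + 1554*3 = -44838 + 4662 = -40176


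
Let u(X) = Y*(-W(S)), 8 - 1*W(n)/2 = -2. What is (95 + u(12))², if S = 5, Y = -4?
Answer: 30625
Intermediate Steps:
W(n) = 20 (W(n) = 16 - 2*(-2) = 16 + 4 = 20)
u(X) = 80 (u(X) = -(-4)*20 = -4*(-20) = 80)
(95 + u(12))² = (95 + 80)² = 175² = 30625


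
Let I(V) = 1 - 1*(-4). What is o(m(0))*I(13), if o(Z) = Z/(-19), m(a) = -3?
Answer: 15/19 ≈ 0.78947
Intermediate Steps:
o(Z) = -Z/19 (o(Z) = Z*(-1/19) = -Z/19)
I(V) = 5 (I(V) = 1 + 4 = 5)
o(m(0))*I(13) = -1/19*(-3)*5 = (3/19)*5 = 15/19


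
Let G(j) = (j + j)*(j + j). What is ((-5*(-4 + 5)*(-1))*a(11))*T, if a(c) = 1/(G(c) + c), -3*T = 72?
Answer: -8/33 ≈ -0.24242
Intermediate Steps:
G(j) = 4*j² (G(j) = (2*j)*(2*j) = 4*j²)
T = -24 (T = -⅓*72 = -24)
a(c) = 1/(c + 4*c²) (a(c) = 1/(4*c² + c) = 1/(c + 4*c²))
((-5*(-4 + 5)*(-1))*a(11))*T = ((-5*(-4 + 5)*(-1))*(1/(11*(1 + 4*11))))*(-24) = ((-5*(-1))*(1/(11*(1 + 44))))*(-24) = ((-5*(-1))*((1/11)/45))*(-24) = (5*((1/11)*(1/45)))*(-24) = (5*(1/495))*(-24) = (1/99)*(-24) = -8/33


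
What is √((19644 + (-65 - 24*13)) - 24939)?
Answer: 2*I*√1418 ≈ 75.313*I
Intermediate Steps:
√((19644 + (-65 - 24*13)) - 24939) = √((19644 + (-65 - 312)) - 24939) = √((19644 - 377) - 24939) = √(19267 - 24939) = √(-5672) = 2*I*√1418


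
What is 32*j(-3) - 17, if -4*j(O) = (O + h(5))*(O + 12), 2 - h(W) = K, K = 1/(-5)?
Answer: 203/5 ≈ 40.600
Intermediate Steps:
K = -1/5 ≈ -0.20000
h(W) = 11/5 (h(W) = 2 - 1*(-1/5) = 2 + 1/5 = 11/5)
j(O) = -(12 + O)*(11/5 + O)/4 (j(O) = -(O + 11/5)*(O + 12)/4 = -(11/5 + O)*(12 + O)/4 = -(12 + O)*(11/5 + O)/4)
32*j(-3) - 17 = 32*(-33/5 - 71/20*(-3) - 1/4*(-3)**2) - 17 = 32*(-33/5 + 213/20 - 1/4*9) - 17 = 32*(-33/5 + 213/20 - 9/4) - 17 = 32*(9/5) - 17 = 288/5 - 17 = 203/5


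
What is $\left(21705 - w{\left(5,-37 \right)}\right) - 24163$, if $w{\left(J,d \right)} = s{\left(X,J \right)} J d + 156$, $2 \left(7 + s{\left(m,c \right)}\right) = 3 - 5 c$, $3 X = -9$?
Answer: $-5944$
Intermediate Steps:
$X = -3$ ($X = \frac{1}{3} \left(-9\right) = -3$)
$s{\left(m,c \right)} = - \frac{11}{2} - \frac{5 c}{2}$ ($s{\left(m,c \right)} = -7 + \frac{3 - 5 c}{2} = -7 - \left(- \frac{3}{2} + \frac{5 c}{2}\right) = - \frac{11}{2} - \frac{5 c}{2}$)
$w{\left(J,d \right)} = 156 + J d \left(- \frac{11}{2} - \frac{5 J}{2}\right)$ ($w{\left(J,d \right)} = \left(- \frac{11}{2} - \frac{5 J}{2}\right) J d + 156 = J \left(- \frac{11}{2} - \frac{5 J}{2}\right) d + 156 = J d \left(- \frac{11}{2} - \frac{5 J}{2}\right) + 156 = 156 + J d \left(- \frac{11}{2} - \frac{5 J}{2}\right)$)
$\left(21705 - w{\left(5,-37 \right)}\right) - 24163 = \left(21705 - \left(156 - \frac{5}{2} \left(-37\right) \left(11 + 5 \cdot 5\right)\right)\right) - 24163 = \left(21705 - \left(156 - \frac{5}{2} \left(-37\right) \left(11 + 25\right)\right)\right) - 24163 = \left(21705 - \left(156 - \frac{5}{2} \left(-37\right) 36\right)\right) - 24163 = \left(21705 - \left(156 + 3330\right)\right) - 24163 = \left(21705 - 3486\right) - 24163 = 18219 - 24163 = -5944$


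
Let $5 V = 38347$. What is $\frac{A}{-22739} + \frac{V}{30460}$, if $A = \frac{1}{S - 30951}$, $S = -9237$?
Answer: $\frac{4380353536213}{17397132517950} \approx 0.25179$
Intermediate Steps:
$V = \frac{38347}{5}$ ($V = \frac{1}{5} \cdot 38347 = \frac{38347}{5} \approx 7669.4$)
$A = - \frac{1}{40188}$ ($A = \frac{1}{-9237 - 30951} = \frac{1}{-40188} = - \frac{1}{40188} \approx -2.4883 \cdot 10^{-5}$)
$\frac{A}{-22739} + \frac{V}{30460} = - \frac{1}{40188 \left(-22739\right)} + \frac{38347}{5 \cdot 30460} = \left(- \frac{1}{40188}\right) \left(- \frac{1}{22739}\right) + \frac{38347}{5} \cdot \frac{1}{30460} = \frac{1}{913834932} + \frac{38347}{152300} = \frac{4380353536213}{17397132517950}$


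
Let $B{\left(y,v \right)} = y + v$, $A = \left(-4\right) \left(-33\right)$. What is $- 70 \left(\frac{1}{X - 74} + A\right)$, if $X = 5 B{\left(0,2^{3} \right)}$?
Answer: $- \frac{157045}{17} \approx -9237.9$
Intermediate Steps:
$A = 132$
$B{\left(y,v \right)} = v + y$
$X = 40$ ($X = 5 \left(2^{3} + 0\right) = 5 \left(8 + 0\right) = 5 \cdot 8 = 40$)
$- 70 \left(\frac{1}{X - 74} + A\right) = - 70 \left(\frac{1}{40 - 74} + 132\right) = - 70 \left(\frac{1}{-34} + 132\right) = - 70 \left(- \frac{1}{34} + 132\right) = \left(-70\right) \frac{4487}{34} = - \frac{157045}{17}$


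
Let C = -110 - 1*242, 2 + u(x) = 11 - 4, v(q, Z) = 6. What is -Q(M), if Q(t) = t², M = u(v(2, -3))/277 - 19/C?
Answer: -49322529/9507030016 ≈ -0.0051880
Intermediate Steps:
u(x) = 5 (u(x) = -2 + (11 - 4) = -2 + 7 = 5)
C = -352 (C = -110 - 242 = -352)
M = 7023/97504 (M = 5/277 - 19/(-352) = 5*(1/277) - 19*(-1/352) = 5/277 + 19/352 = 7023/97504 ≈ 0.072028)
-Q(M) = -(7023/97504)² = -1*49322529/9507030016 = -49322529/9507030016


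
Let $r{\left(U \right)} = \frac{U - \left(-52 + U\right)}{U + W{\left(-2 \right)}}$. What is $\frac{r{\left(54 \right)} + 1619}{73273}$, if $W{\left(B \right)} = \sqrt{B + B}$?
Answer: $\frac{591286}{26744645} - \frac{13 i}{26744645} \approx 0.022109 - 4.8608 \cdot 10^{-7} i$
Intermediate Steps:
$W{\left(B \right)} = \sqrt{2} \sqrt{B}$ ($W{\left(B \right)} = \sqrt{2 B} = \sqrt{2} \sqrt{B}$)
$r{\left(U \right)} = \frac{52}{U + 2 i}$ ($r{\left(U \right)} = \frac{U - \left(-52 + U\right)}{U + \sqrt{2} \sqrt{-2}} = \frac{52}{U + \sqrt{2} i \sqrt{2}} = \frac{52}{U + 2 i}$)
$\frac{r{\left(54 \right)} + 1619}{73273} = \frac{\frac{52}{54 + 2 i} + 1619}{73273} = \left(52 \frac{54 - 2 i}{2920} + 1619\right) \frac{1}{73273} = \left(\frac{13 \left(54 - 2 i\right)}{730} + 1619\right) \frac{1}{73273} = \left(1619 + \frac{13 \left(54 - 2 i\right)}{730}\right) \frac{1}{73273} = \frac{1619}{73273} + \frac{13 \left(54 - 2 i\right)}{53489290}$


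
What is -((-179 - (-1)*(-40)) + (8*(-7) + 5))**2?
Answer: -72900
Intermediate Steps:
-((-179 - (-1)*(-40)) + (8*(-7) + 5))**2 = -((-179 - 1*40) + (-56 + 5))**2 = -((-179 - 40) - 51)**2 = -(-219 - 51)**2 = -1*(-270)**2 = -1*72900 = -72900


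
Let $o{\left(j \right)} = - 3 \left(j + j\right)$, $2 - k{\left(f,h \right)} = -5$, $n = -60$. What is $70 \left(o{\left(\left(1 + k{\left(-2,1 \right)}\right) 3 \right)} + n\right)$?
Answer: $-14280$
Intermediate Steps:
$k{\left(f,h \right)} = 7$ ($k{\left(f,h \right)} = 2 - -5 = 2 + 5 = 7$)
$o{\left(j \right)} = - 6 j$ ($o{\left(j \right)} = - 3 \cdot 2 j = - 6 j$)
$70 \left(o{\left(\left(1 + k{\left(-2,1 \right)}\right) 3 \right)} + n\right) = 70 \left(- 6 \left(1 + 7\right) 3 - 60\right) = 70 \left(- 6 \cdot 8 \cdot 3 - 60\right) = 70 \left(\left(-6\right) 24 - 60\right) = 70 \left(-144 - 60\right) = 70 \left(-204\right) = -14280$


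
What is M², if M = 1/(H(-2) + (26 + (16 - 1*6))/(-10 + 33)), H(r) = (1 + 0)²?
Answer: 529/3481 ≈ 0.15197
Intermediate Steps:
H(r) = 1 (H(r) = 1² = 1)
M = 23/59 (M = 1/(1 + (26 + (16 - 1*6))/(-10 + 33)) = 1/(1 + (26 + (16 - 6))/23) = 1/(1 + (26 + 10)*(1/23)) = 1/(1 + 36*(1/23)) = 1/(1 + 36/23) = 1/(59/23) = 23/59 ≈ 0.38983)
M² = (23/59)² = 529/3481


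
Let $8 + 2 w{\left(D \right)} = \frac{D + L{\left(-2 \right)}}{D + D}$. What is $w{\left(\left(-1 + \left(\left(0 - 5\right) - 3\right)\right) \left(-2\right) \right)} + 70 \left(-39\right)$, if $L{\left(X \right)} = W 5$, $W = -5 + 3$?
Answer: $- \frac{24605}{9} \approx -2733.9$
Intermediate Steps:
$W = -2$
$L{\left(X \right)} = -10$ ($L{\left(X \right)} = \left(-2\right) 5 = -10$)
$w{\left(D \right)} = -4 + \frac{-10 + D}{4 D}$ ($w{\left(D \right)} = -4 + \frac{\left(D - 10\right) \frac{1}{D + D}}{2} = -4 + \frac{\left(-10 + D\right) \frac{1}{2 D}}{2} = -4 + \frac{\frac{1}{2} \frac{1}{D} \left(-10 + D\right)}{2} = -4 + \frac{-10 + D}{4 D}$)
$w{\left(\left(-1 + \left(\left(0 - 5\right) - 3\right)\right) \left(-2\right) \right)} + 70 \left(-39\right) = \frac{5 \left(-2 - 3 \left(-1 + \left(\left(0 - 5\right) - 3\right)\right) \left(-2\right)\right)}{4 \left(-1 + \left(\left(0 - 5\right) - 3\right)\right) \left(-2\right)} + 70 \left(-39\right) = \frac{5 \left(-2 - 3 \left(-1 - 8\right) \left(-2\right)\right)}{4 \left(-1 - 8\right) \left(-2\right)} - 2730 = \frac{5 \left(-2 - 3 \left(\left(-9\right) \left(-2\right)\right)\right)}{4 \left(\left(-9\right) \left(-2\right)\right)} - 2730 = \frac{5 \left(-2 - 54\right)}{4 \cdot 18} - 2730 = \frac{5}{4} \cdot \frac{1}{18} \left(-2 - 54\right) - 2730 = \frac{5}{4} \cdot \frac{1}{18} \left(-56\right) - 2730 = - \frac{35}{9} - 2730 = - \frac{24605}{9}$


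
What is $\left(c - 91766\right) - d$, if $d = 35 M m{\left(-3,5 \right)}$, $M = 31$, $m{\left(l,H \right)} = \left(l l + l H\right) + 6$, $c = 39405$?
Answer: $-52361$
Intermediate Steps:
$m{\left(l,H \right)} = 6 + l^{2} + H l$ ($m{\left(l,H \right)} = \left(l^{2} + H l\right) + 6 = 6 + l^{2} + H l$)
$d = 0$ ($d = 35 \cdot 31 \left(6 + \left(-3\right)^{2} + 5 \left(-3\right)\right) = 1085 \left(6 + 9 - 15\right) = 1085 \cdot 0 = 0$)
$\left(c - 91766\right) - d = \left(39405 - 91766\right) - 0 = \left(39405 - 91766\right) + 0 = -52361 + 0 = -52361$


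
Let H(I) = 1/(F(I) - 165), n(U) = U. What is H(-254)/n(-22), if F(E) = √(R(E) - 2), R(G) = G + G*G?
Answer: -1/4938 - √1785/135795 ≈ -0.00051364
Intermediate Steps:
R(G) = G + G²
F(E) = √(-2 + E*(1 + E)) (F(E) = √(E*(1 + E) - 2) = √(-2 + E*(1 + E)))
H(I) = 1/(-165 + √(-2 + I*(1 + I))) (H(I) = 1/(√(-2 + I*(1 + I)) - 165) = 1/(-165 + √(-2 + I*(1 + I))))
H(-254)/n(-22) = 1/(-165 + √(-2 - 254*(1 - 254))*(-22)) = -1/22/(-165 + √(-2 - 254*(-253))) = -1/22/(-165 + √(-2 + 64262)) = -1/22/(-165 + √64260) = -1/22/(-165 + 6*√1785) = -1/(22*(-165 + 6*√1785))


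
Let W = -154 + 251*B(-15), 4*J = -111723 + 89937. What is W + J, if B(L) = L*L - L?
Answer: 109279/2 ≈ 54640.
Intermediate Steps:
B(L) = L² - L
J = -10893/2 (J = (-111723 + 89937)/4 = (¼)*(-21786) = -10893/2 ≈ -5446.5)
W = 60086 (W = -154 + 251*(-15*(-1 - 15)) = -154 + 251*(-15*(-16)) = -154 + 251*240 = -154 + 60240 = 60086)
W + J = 60086 - 10893/2 = 109279/2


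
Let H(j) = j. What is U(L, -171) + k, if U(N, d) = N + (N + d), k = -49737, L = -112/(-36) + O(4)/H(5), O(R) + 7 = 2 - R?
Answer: -2245742/45 ≈ -49905.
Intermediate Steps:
O(R) = -5 - R (O(R) = -7 + (2 - R) = -5 - R)
L = 59/45 (L = -112/(-36) + (-5 - 1*4)/5 = -112*(-1/36) + (-5 - 4)*(1/5) = 28/9 - 9*1/5 = 28/9 - 9/5 = 59/45 ≈ 1.3111)
U(N, d) = d + 2*N
U(L, -171) + k = (-171 + 2*(59/45)) - 49737 = (-171 + 118/45) - 49737 = -7577/45 - 49737 = -2245742/45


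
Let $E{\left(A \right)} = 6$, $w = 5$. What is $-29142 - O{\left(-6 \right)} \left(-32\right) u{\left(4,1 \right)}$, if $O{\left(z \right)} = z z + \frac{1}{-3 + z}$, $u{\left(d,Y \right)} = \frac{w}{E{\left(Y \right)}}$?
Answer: $- \frac{760994}{27} \approx -28185.0$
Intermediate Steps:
$u{\left(d,Y \right)} = \frac{5}{6}$
$O{\left(z \right)} = z^{2} + \frac{1}{-3 + z}$
$-29142 - O{\left(-6 \right)} \left(-32\right) u{\left(4,1 \right)} = -29142 - \frac{1 + \left(-6\right)^{3} - 3 \left(-6\right)^{2}}{-3 - 6} \left(-32\right) \frac{5}{6} = -29142 - \frac{1 - 216 - 108}{-9} \left(-32\right) \frac{5}{6} = -29142 - - \frac{1 - 216 - 108}{9} \left(-32\right) \frac{5}{6} = -29142 - \left(- \frac{1}{9}\right) \left(-323\right) \left(-32\right) \frac{5}{6} = -29142 - \frac{323}{9} \left(-32\right) \frac{5}{6} = -29142 - \left(- \frac{10336}{9}\right) \frac{5}{6} = -29142 - - \frac{25840}{27} = -29142 + \frac{25840}{27} = - \frac{760994}{27}$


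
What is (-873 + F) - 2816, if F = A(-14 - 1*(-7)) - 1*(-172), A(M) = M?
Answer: -3524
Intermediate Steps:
F = 165 (F = (-14 - 1*(-7)) - 1*(-172) = (-14 + 7) + 172 = -7 + 172 = 165)
(-873 + F) - 2816 = (-873 + 165) - 2816 = -708 - 2816 = -3524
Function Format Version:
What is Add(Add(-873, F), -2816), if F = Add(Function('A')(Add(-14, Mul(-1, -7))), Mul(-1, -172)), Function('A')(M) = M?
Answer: -3524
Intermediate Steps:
F = 165 (F = Add(Add(-14, Mul(-1, -7)), Mul(-1, -172)) = Add(Add(-14, 7), 172) = Add(-7, 172) = 165)
Add(Add(-873, F), -2816) = Add(Add(-873, 165), -2816) = Add(-708, -2816) = -3524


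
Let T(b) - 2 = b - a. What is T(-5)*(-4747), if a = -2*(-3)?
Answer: 42723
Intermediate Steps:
a = 6
T(b) = -4 + b (T(b) = 2 + (b - 1*6) = 2 + (b - 6) = 2 + (-6 + b) = -4 + b)
T(-5)*(-4747) = (-4 - 5)*(-4747) = -9*(-4747) = 42723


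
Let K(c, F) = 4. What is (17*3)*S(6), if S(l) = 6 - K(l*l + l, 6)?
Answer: 102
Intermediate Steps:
S(l) = 2 (S(l) = 6 - 1*4 = 6 - 4 = 2)
(17*3)*S(6) = (17*3)*2 = 51*2 = 102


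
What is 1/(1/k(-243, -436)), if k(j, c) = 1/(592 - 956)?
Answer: -1/364 ≈ -0.0027473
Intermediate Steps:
k(j, c) = -1/364 (k(j, c) = 1/(-364) = -1/364)
1/(1/k(-243, -436)) = 1/(1/(-1/364)) = 1/(-364) = -1/364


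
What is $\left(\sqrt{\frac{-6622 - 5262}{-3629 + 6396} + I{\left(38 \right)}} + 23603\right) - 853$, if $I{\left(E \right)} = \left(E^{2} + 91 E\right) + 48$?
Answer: $22750 + \frac{\sqrt{37865747522}}{2767} \approx 22820.0$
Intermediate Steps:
$I{\left(E \right)} = 48 + E^{2} + 91 E$
$\left(\sqrt{\frac{-6622 - 5262}{-3629 + 6396} + I{\left(38 \right)}} + 23603\right) - 853 = \left(\sqrt{\frac{-6622 - 5262}{-3629 + 6396} + \left(48 + 38^{2} + 91 \cdot 38\right)} + 23603\right) - 853 = \left(\sqrt{- \frac{11884}{2767} + \left(48 + 1444 + 3458\right)} + 23603\right) - 853 = \left(\sqrt{\left(-11884\right) \frac{1}{2767} + 4950} + 23603\right) - 853 = \left(\sqrt{- \frac{11884}{2767} + 4950} + 23603\right) - 853 = \left(\sqrt{\frac{13684766}{2767}} + 23603\right) - 853 = \left(\frac{\sqrt{37865747522}}{2767} + 23603\right) - 853 = \left(23603 + \frac{\sqrt{37865747522}}{2767}\right) - 853 = 22750 + \frac{\sqrt{37865747522}}{2767}$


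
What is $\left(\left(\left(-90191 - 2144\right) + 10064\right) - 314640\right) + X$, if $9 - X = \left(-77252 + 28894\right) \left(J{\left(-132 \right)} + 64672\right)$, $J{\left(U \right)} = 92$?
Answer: $3131460610$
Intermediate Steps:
$X = 3131857521$ ($X = 9 - \left(-77252 + 28894\right) \left(92 + 64672\right) = 9 - \left(-48358\right) 64764 = 9 - -3131857512 = 9 + 3131857512 = 3131857521$)
$\left(\left(\left(-90191 - 2144\right) + 10064\right) - 314640\right) + X = \left(\left(\left(-90191 - 2144\right) + 10064\right) - 314640\right) + 3131857521 = \left(\left(-92335 + 10064\right) - 314640\right) + 3131857521 = \left(-82271 - 314640\right) + 3131857521 = -396911 + 3131857521 = 3131460610$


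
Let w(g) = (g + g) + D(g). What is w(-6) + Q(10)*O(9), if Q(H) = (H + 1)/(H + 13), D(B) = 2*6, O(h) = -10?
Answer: -110/23 ≈ -4.7826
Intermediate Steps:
D(B) = 12
w(g) = 12 + 2*g (w(g) = (g + g) + 12 = 2*g + 12 = 12 + 2*g)
Q(H) = (1 + H)/(13 + H)
w(-6) + Q(10)*O(9) = (12 + 2*(-6)) + ((1 + 10)/(13 + 10))*(-10) = (12 - 12) + (11/23)*(-10) = 0 + ((1/23)*11)*(-10) = 0 + (11/23)*(-10) = 0 - 110/23 = -110/23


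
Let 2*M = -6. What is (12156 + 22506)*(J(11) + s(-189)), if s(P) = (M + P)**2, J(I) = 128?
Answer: 1282216704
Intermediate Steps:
M = -3 (M = (1/2)*(-6) = -3)
s(P) = (-3 + P)**2
(12156 + 22506)*(J(11) + s(-189)) = (12156 + 22506)*(128 + (-3 - 189)**2) = 34662*(128 + (-192)**2) = 34662*(128 + 36864) = 34662*36992 = 1282216704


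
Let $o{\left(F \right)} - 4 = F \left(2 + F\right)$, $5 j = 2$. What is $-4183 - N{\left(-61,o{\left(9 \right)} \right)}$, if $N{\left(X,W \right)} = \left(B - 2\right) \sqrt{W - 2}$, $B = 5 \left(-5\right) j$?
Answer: $-4183 + 12 \sqrt{101} \approx -4062.4$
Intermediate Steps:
$j = \frac{2}{5}$ ($j = \frac{1}{5} \cdot 2 = \frac{2}{5} \approx 0.4$)
$B = -10$ ($B = 5 \left(-5\right) \frac{2}{5} = \left(-25\right) \frac{2}{5} = -10$)
$o{\left(F \right)} = 4 + F \left(2 + F\right)$
$N{\left(X,W \right)} = - 12 \sqrt{-2 + W}$ ($N{\left(X,W \right)} = \left(-10 - 2\right) \sqrt{W - 2} = - 12 \sqrt{-2 + W}$)
$-4183 - N{\left(-61,o{\left(9 \right)} \right)} = -4183 - - 12 \sqrt{-2 + \left(4 + 9^{2} + 2 \cdot 9\right)} = -4183 - - 12 \sqrt{-2 + \left(4 + 81 + 18\right)} = -4183 - - 12 \sqrt{-2 + 103} = -4183 - - 12 \sqrt{101} = -4183 + 12 \sqrt{101}$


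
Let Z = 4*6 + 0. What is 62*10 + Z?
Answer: 644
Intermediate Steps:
Z = 24 (Z = 24 + 0 = 24)
62*10 + Z = 62*10 + 24 = 620 + 24 = 644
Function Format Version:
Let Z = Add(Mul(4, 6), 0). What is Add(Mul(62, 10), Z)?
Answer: 644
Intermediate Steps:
Z = 24 (Z = Add(24, 0) = 24)
Add(Mul(62, 10), Z) = Add(Mul(62, 10), 24) = Add(620, 24) = 644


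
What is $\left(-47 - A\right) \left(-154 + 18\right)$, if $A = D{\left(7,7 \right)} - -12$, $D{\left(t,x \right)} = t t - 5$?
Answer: $14008$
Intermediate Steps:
$D{\left(t,x \right)} = -5 + t^{2}$ ($D{\left(t,x \right)} = t^{2} - 5 = -5 + t^{2}$)
$A = 56$ ($A = \left(-5 + 7^{2}\right) - -12 = \left(-5 + 49\right) + 12 = 44 + 12 = 56$)
$\left(-47 - A\right) \left(-154 + 18\right) = \left(-47 - 56\right) \left(-154 + 18\right) = \left(-47 - 56\right) \left(-136\right) = \left(-103\right) \left(-136\right) = 14008$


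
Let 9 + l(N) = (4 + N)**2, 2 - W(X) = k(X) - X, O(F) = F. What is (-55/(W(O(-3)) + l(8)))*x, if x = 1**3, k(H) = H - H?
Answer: -55/134 ≈ -0.41045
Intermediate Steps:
k(H) = 0
x = 1
W(X) = 2 + X (W(X) = 2 - (0 - X) = 2 - (-1)*X = 2 + X)
l(N) = -9 + (4 + N)**2
(-55/(W(O(-3)) + l(8)))*x = (-55/((2 - 3) + (-9 + (4 + 8)**2)))*1 = (-55/(-1 + (-9 + 12**2)))*1 = (-55/(-1 + (-9 + 144)))*1 = (-55/(-1 + 135))*1 = (-55/134)*1 = ((1/134)*(-55))*1 = -55/134*1 = -55/134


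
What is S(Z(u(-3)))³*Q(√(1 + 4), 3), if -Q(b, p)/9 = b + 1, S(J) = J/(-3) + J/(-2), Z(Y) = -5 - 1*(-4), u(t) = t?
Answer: -125/24 - 125*√5/24 ≈ -16.855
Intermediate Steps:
Z(Y) = -1 (Z(Y) = -5 + 4 = -1)
S(J) = -5*J/6 (S(J) = J*(-⅓) + J*(-½) = -J/3 - J/2 = -5*J/6)
Q(b, p) = -9 - 9*b (Q(b, p) = -9*(b + 1) = -9*(1 + b) = -9 - 9*b)
S(Z(u(-3)))³*Q(√(1 + 4), 3) = (-⅚*(-1))³*(-9 - 9*√(1 + 4)) = (⅚)³*(-9 - 9*√5) = 125*(-9 - 9*√5)/216 = -125/24 - 125*√5/24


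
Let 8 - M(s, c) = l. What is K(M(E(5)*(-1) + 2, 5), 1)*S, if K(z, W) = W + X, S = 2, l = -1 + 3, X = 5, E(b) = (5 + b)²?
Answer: 12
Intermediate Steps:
l = 2
M(s, c) = 6 (M(s, c) = 8 - 1*2 = 8 - 2 = 6)
K(z, W) = 5 + W (K(z, W) = W + 5 = 5 + W)
K(M(E(5)*(-1) + 2, 5), 1)*S = (5 + 1)*2 = 6*2 = 12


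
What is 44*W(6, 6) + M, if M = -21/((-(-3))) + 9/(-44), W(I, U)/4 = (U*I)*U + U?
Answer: 1718851/44 ≈ 39065.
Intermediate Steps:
W(I, U) = 4*U + 4*I*U² (W(I, U) = 4*((U*I)*U + U) = 4*((I*U)*U + U) = 4*(I*U² + U) = 4*(U + I*U²) = 4*U + 4*I*U²)
M = -317/44 (M = -21/((-1*(-3))) + 9*(-1/44) = -21/3 - 9/44 = -21*⅓ - 9/44 = -7 - 9/44 = -317/44 ≈ -7.2045)
44*W(6, 6) + M = 44*(4*6*(1 + 6*6)) - 317/44 = 44*(4*6*(1 + 36)) - 317/44 = 44*(4*6*37) - 317/44 = 44*888 - 317/44 = 39072 - 317/44 = 1718851/44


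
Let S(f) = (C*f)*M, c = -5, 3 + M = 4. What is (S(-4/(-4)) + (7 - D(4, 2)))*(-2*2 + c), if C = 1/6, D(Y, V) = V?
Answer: -93/2 ≈ -46.500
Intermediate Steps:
M = 1 (M = -3 + 4 = 1)
C = ⅙ (C = 1*(⅙) = ⅙ ≈ 0.16667)
S(f) = f/6 (S(f) = (f/6)*1 = f/6)
(S(-4/(-4)) + (7 - D(4, 2)))*(-2*2 + c) = ((-4/(-4))/6 + (7 - 1*2))*(-2*2 - 5) = ((-4*(-¼))/6 + (7 - 2))*(-4 - 5) = ((⅙)*1 + 5)*(-9) = (⅙ + 5)*(-9) = (31/6)*(-9) = -93/2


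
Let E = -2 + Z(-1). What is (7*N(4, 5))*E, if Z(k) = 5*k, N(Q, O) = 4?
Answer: -196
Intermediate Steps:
E = -7 (E = -2 + 5*(-1) = -2 - 5 = -7)
(7*N(4, 5))*E = (7*4)*(-7) = 28*(-7) = -196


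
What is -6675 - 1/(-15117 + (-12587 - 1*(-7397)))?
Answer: -135549224/20307 ≈ -6675.0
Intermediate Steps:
-6675 - 1/(-15117 + (-12587 - 1*(-7397))) = -6675 - 1/(-15117 + (-12587 + 7397)) = -6675 - 1/(-15117 - 5190) = -6675 - 1/(-20307) = -6675 - 1*(-1/20307) = -6675 + 1/20307 = -135549224/20307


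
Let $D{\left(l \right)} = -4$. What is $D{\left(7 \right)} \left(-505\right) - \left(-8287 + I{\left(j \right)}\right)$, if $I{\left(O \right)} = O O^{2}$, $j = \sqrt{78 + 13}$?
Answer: $10307 - 91 \sqrt{91} \approx 9438.9$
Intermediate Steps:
$j = \sqrt{91} \approx 9.5394$
$I{\left(O \right)} = O^{3}$
$D{\left(7 \right)} \left(-505\right) - \left(-8287 + I{\left(j \right)}\right) = \left(-4\right) \left(-505\right) + \left(8287 - \left(\sqrt{91}\right)^{3}\right) = 2020 + \left(8287 - 91 \sqrt{91}\right) = 10307 - 91 \sqrt{91}$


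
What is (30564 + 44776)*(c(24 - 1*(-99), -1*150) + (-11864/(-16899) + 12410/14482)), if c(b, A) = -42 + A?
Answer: -1755681245618060/122365659 ≈ -1.4348e+7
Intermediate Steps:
(30564 + 44776)*(c(24 - 1*(-99), -1*150) + (-11864/(-16899) + 12410/14482)) = (30564 + 44776)*((-42 - 1*150) + (-11864/(-16899) + 12410/14482)) = 75340*((-42 - 150) + (-11864*(-1/16899) + 12410*(1/14482))) = 75340*(-192 + (11864/16899 + 6205/7241)) = 75340*(-192 + 190765519/122365659) = 75340*(-23303441009/122365659) = -1755681245618060/122365659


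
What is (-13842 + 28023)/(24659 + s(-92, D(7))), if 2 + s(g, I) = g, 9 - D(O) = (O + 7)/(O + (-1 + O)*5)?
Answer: 14181/24565 ≈ 0.57728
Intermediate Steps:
D(O) = 9 - (7 + O)/(-5 + 6*O) (D(O) = 9 - (O + 7)/(O + (-1 + O)*5) = 9 - (7 + O)/(O + (-5 + 5*O)) = 9 - (7 + O)/(-5 + 6*O))
s(g, I) = -2 + g
(-13842 + 28023)/(24659 + s(-92, D(7))) = (-13842 + 28023)/(24659 + (-2 - 92)) = 14181/(24659 - 94) = 14181/24565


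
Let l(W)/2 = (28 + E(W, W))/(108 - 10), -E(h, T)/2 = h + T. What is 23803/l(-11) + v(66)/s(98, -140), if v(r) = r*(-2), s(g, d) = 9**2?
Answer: 3498689/216 ≈ 16198.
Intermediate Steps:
s(g, d) = 81
E(h, T) = -2*T - 2*h (E(h, T) = -2*(h + T) = -2*(T + h) = -2*T - 2*h)
v(r) = -2*r
l(W) = 4/7 - 4*W/49 (l(W) = 2*((28 + (-2*W - 2*W))/(108 - 10)) = 2*((28 - 4*W)/98) = 2*((28 - 4*W)*(1/98)) = 2*(2/7 - 2*W/49) = 4/7 - 4*W/49)
23803/l(-11) + v(66)/s(98, -140) = 23803/(4/7 - 4/49*(-11)) - 2*66/81 = 23803/(4/7 + 44/49) - 132*1/81 = 23803/(72/49) - 44/27 = 23803*(49/72) - 44/27 = 1166347/72 - 44/27 = 3498689/216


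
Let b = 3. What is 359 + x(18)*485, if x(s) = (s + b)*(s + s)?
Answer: 367019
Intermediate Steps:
x(s) = 2*s*(3 + s) (x(s) = (s + 3)*(s + s) = (3 + s)*(2*s) = 2*s*(3 + s))
359 + x(18)*485 = 359 + (2*18*(3 + 18))*485 = 359 + (2*18*21)*485 = 359 + 756*485 = 359 + 366660 = 367019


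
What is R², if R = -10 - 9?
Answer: 361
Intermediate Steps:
R = -19
R² = (-19)² = 361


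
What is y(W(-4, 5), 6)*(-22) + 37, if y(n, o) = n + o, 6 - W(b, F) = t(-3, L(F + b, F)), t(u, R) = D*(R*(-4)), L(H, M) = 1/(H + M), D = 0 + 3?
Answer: -271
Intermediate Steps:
D = 3
t(u, R) = -12*R (t(u, R) = 3*(R*(-4)) = 3*(-4*R) = -12*R)
W(b, F) = 6 + 12/(b + 2*F) (W(b, F) = 6 - (-12)/((F + b) + F) = 6 - (-12)/(b + 2*F) = 6 + 12/(b + 2*F))
y(W(-4, 5), 6)*(-22) + 37 = ((6 + 12/(-4 + 2*5)) + 6)*(-22) + 37 = ((6 + 12/(-4 + 10)) + 6)*(-22) + 37 = ((6 + 12/6) + 6)*(-22) + 37 = ((6 + 12*(⅙)) + 6)*(-22) + 37 = ((6 + 2) + 6)*(-22) + 37 = (8 + 6)*(-22) + 37 = 14*(-22) + 37 = -308 + 37 = -271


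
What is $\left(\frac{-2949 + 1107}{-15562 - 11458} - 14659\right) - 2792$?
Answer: $- \frac{235762089}{13510} \approx -17451.0$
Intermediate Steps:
$\left(\frac{-2949 + 1107}{-15562 - 11458} - 14659\right) - 2792 = \left(- \frac{1842}{-27020} - 14659\right) - 2792 = \left(\left(-1842\right) \left(- \frac{1}{27020}\right) - 14659\right) - 2792 = \left(\frac{921}{13510} - 14659\right) - 2792 = - \frac{198042169}{13510} - 2792 = - \frac{235762089}{13510}$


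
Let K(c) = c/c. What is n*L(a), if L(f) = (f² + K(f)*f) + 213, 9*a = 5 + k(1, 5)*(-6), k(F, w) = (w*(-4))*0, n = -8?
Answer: -138584/81 ≈ -1710.9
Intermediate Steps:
k(F, w) = 0 (k(F, w) = -4*w*0 = 0)
a = 5/9 (a = (5 + 0*(-6))/9 = (5 + 0)/9 = (⅑)*5 = 5/9 ≈ 0.55556)
K(c) = 1
L(f) = 213 + f + f² (L(f) = (f² + 1*f) + 213 = (f² + f) + 213 = (f + f²) + 213 = 213 + f + f²)
n*L(a) = -8*(213 + 5/9 + (5/9)²) = -8*(213 + 5/9 + 25/81) = -8*17323/81 = -138584/81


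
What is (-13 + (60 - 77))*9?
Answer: -270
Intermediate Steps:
(-13 + (60 - 77))*9 = (-13 - 17)*9 = -30*9 = -270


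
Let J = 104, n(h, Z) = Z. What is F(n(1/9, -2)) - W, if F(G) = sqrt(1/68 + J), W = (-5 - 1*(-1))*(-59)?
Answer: -236 + sqrt(120241)/34 ≈ -225.80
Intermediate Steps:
W = 236 (W = (-5 + 1)*(-59) = -4*(-59) = 236)
F(G) = sqrt(120241)/34 (F(G) = sqrt(1/68 + 104) = sqrt(7073/68) = sqrt(120241)/34)
F(n(1/9, -2)) - W = sqrt(120241)/34 - 1*236 = sqrt(120241)/34 - 236 = -236 + sqrt(120241)/34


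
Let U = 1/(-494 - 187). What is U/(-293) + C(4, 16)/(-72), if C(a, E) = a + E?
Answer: -332549/1197198 ≈ -0.27777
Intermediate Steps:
C(a, E) = E + a
U = -1/681 (U = 1/(-681) = -1/681 ≈ -0.0014684)
U/(-293) + C(4, 16)/(-72) = -1/681/(-293) + (16 + 4)/(-72) = -1/681*(-1/293) + 20*(-1/72) = 1/199533 - 5/18 = -332549/1197198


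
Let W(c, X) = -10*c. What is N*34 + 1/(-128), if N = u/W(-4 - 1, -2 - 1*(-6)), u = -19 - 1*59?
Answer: -169753/3200 ≈ -53.048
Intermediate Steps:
u = -78 (u = -19 - 59 = -78)
N = -39/25 (N = -78*(-1/(10*(-4 - 1))) = -78/((-10*(-5))) = -78/50 = -78*1/50 = -39/25 ≈ -1.5600)
N*34 + 1/(-128) = -39/25*34 + 1/(-128) = -1326/25 - 1/128 = -169753/3200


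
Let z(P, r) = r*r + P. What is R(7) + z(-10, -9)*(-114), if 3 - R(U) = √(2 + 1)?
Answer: -8091 - √3 ≈ -8092.7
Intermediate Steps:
R(U) = 3 - √3 (R(U) = 3 - √(2 + 1) = 3 - √3)
z(P, r) = P + r² (z(P, r) = r² + P = P + r²)
R(7) + z(-10, -9)*(-114) = (3 - √3) + (-10 + (-9)²)*(-114) = (3 - √3) + (-10 + 81)*(-114) = (3 - √3) + 71*(-114) = (3 - √3) - 8094 = -8091 - √3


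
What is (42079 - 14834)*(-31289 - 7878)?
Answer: -1067104915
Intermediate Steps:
(42079 - 14834)*(-31289 - 7878) = 27245*(-39167) = -1067104915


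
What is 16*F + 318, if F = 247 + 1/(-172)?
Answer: 183606/43 ≈ 4269.9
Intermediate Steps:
F = 42483/172 (F = 247 - 1/172 = 42483/172 ≈ 246.99)
16*F + 318 = 16*(42483/172) + 318 = 169932/43 + 318 = 183606/43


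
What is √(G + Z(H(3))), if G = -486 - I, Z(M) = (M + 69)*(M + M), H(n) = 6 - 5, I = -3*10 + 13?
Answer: I*√329 ≈ 18.138*I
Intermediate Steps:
I = -17 (I = -30 + 13 = -17)
H(n) = 1
Z(M) = 2*M*(69 + M) (Z(M) = (69 + M)*(2*M) = 2*M*(69 + M))
G = -469 (G = -486 - 1*(-17) = -486 + 17 = -469)
√(G + Z(H(3))) = √(-469 + 2*1*(69 + 1)) = √(-469 + 2*1*70) = √(-469 + 140) = √(-329) = I*√329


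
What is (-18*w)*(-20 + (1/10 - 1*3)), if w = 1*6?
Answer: 12366/5 ≈ 2473.2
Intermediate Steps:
w = 6
(-18*w)*(-20 + (1/10 - 1*3)) = (-18*6)*(-20 + (1/10 - 1*3)) = -108*(-20 + (⅒ - 3)) = -108*(-20 - 29/10) = -108*(-229/10) = 12366/5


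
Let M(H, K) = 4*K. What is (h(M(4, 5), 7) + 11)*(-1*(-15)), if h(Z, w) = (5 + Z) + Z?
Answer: 840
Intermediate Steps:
h(Z, w) = 5 + 2*Z
(h(M(4, 5), 7) + 11)*(-1*(-15)) = ((5 + 2*(4*5)) + 11)*(-1*(-15)) = ((5 + 2*20) + 11)*15 = ((5 + 40) + 11)*15 = (45 + 11)*15 = 56*15 = 840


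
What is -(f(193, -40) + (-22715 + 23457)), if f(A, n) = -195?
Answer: -547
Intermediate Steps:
-(f(193, -40) + (-22715 + 23457)) = -(-195 + (-22715 + 23457)) = -(-195 + 742) = -1*547 = -547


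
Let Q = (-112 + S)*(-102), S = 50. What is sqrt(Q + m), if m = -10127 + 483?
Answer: 2*I*sqrt(830) ≈ 57.619*I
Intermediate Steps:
Q = 6324 (Q = (-112 + 50)*(-102) = -62*(-102) = 6324)
m = -9644
sqrt(Q + m) = sqrt(6324 - 9644) = sqrt(-3320) = 2*I*sqrt(830)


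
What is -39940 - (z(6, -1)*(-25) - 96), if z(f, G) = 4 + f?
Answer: -39594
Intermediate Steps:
-39940 - (z(6, -1)*(-25) - 96) = -39940 - ((4 + 6)*(-25) - 96) = -39940 - (10*(-25) - 96) = -39940 - (-250 - 96) = -39940 - 1*(-346) = -39940 + 346 = -39594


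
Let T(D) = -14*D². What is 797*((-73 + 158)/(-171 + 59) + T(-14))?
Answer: -245008161/112 ≈ -2.1876e+6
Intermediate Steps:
797*((-73 + 158)/(-171 + 59) + T(-14)) = 797*((-73 + 158)/(-171 + 59) - 14*(-14)²) = 797*(85/(-112) - 14*196) = 797*(85*(-1/112) - 2744) = 797*(-85/112 - 2744) = 797*(-307413/112) = -245008161/112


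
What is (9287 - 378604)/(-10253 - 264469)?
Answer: 369317/274722 ≈ 1.3443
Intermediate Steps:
(9287 - 378604)/(-10253 - 264469) = -369317/(-274722) = -369317*(-1/274722) = 369317/274722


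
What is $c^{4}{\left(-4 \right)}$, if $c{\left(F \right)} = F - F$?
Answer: $0$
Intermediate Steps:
$c{\left(F \right)} = 0$
$c^{4}{\left(-4 \right)} = 0^{4} = 0$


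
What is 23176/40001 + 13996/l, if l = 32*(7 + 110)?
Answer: 12435095/2880072 ≈ 4.3176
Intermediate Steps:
l = 3744 (l = 32*117 = 3744)
23176/40001 + 13996/l = 23176/40001 + 13996/3744 = 23176*(1/40001) + 13996*(1/3744) = 23176/40001 + 3499/936 = 12435095/2880072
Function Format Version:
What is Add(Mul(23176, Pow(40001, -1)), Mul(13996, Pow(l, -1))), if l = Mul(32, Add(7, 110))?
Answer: Rational(12435095, 2880072) ≈ 4.3176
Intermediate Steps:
l = 3744 (l = Mul(32, 117) = 3744)
Add(Mul(23176, Pow(40001, -1)), Mul(13996, Pow(l, -1))) = Add(Mul(23176, Pow(40001, -1)), Mul(13996, Pow(3744, -1))) = Add(Mul(23176, Rational(1, 40001)), Mul(13996, Rational(1, 3744))) = Add(Rational(23176, 40001), Rational(3499, 936)) = Rational(12435095, 2880072)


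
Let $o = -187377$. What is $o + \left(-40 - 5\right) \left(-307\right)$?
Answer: $-173562$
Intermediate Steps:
$o + \left(-40 - 5\right) \left(-307\right) = -187377 + \left(-40 - 5\right) \left(-307\right) = -187377 - -13815 = -187377 + 13815 = -173562$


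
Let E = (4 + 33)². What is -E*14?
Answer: -19166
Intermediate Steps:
E = 1369 (E = 37² = 1369)
-E*14 = -1369*14 = -1*19166 = -19166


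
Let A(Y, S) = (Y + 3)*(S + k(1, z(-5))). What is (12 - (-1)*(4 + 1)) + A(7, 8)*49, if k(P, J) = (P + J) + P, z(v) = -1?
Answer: 4427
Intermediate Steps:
k(P, J) = J + 2*P (k(P, J) = (J + P) + P = J + 2*P)
A(Y, S) = (1 + S)*(3 + Y) (A(Y, S) = (Y + 3)*(S + (-1 + 2*1)) = (3 + Y)*(S + (-1 + 2)) = (3 + Y)*(S + 1) = (3 + Y)*(1 + S) = (1 + S)*(3 + Y))
(12 - (-1)*(4 + 1)) + A(7, 8)*49 = (12 - (-1)*(4 + 1)) + (3 + 7 + 3*8 + 8*7)*49 = (12 - (-1)*5) + (3 + 7 + 24 + 56)*49 = (12 - 1*(-5)) + 90*49 = (12 + 5) + 4410 = 17 + 4410 = 4427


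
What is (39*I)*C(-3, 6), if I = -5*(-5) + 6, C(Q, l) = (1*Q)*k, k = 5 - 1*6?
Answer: 3627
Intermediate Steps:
k = -1 (k = 5 - 6 = -1)
C(Q, l) = -Q (C(Q, l) = (1*Q)*(-1) = Q*(-1) = -Q)
I = 31 (I = 25 + 6 = 31)
(39*I)*C(-3, 6) = (39*31)*(-1*(-3)) = 1209*3 = 3627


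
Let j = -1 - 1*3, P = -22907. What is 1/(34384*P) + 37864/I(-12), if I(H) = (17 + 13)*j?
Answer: -3727873085119/11814514320 ≈ -315.53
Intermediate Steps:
j = -4 (j = -1 - 3 = -4)
I(H) = -120 (I(H) = (17 + 13)*(-4) = 30*(-4) = -120)
1/(34384*P) + 37864/I(-12) = 1/(34384*(-22907)) + 37864/(-120) = (1/34384)*(-1/22907) + 37864*(-1/120) = -1/787634288 - 4733/15 = -3727873085119/11814514320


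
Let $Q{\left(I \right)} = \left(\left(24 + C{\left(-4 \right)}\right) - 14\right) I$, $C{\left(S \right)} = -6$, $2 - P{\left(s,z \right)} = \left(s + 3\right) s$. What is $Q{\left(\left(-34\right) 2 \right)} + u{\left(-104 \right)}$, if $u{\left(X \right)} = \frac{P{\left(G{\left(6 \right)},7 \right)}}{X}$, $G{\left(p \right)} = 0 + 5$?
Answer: $- \frac{14125}{52} \approx -271.63$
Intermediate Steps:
$G{\left(p \right)} = 5$
$P{\left(s,z \right)} = 2 - s \left(3 + s\right)$ ($P{\left(s,z \right)} = 2 - \left(s + 3\right) s = 2 - \left(3 + s\right) s = 2 - s \left(3 + s\right)$)
$u{\left(X \right)} = - \frac{38}{X}$ ($u{\left(X \right)} = \frac{2 - 5^{2} - 15}{X} = \frac{2 - 25 - 15}{X} = - \frac{38}{X}$)
$Q{\left(I \right)} = 4 I$ ($Q{\left(I \right)} = \left(\left(24 - 6\right) - 14\right) I = \left(18 - 14\right) I = 4 I$)
$Q{\left(\left(-34\right) 2 \right)} + u{\left(-104 \right)} = 4 \left(\left(-34\right) 2\right) - \frac{38}{-104} = 4 \left(-68\right) - - \frac{19}{52} = -272 + \frac{19}{52} = - \frac{14125}{52}$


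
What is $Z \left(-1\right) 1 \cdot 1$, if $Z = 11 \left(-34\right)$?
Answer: $374$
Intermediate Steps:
$Z = -374$
$Z \left(-1\right) 1 \cdot 1 = - 374 \left(-1\right) 1 \cdot 1 = - 374 \left(\left(-1\right) 1\right) = \left(-374\right) \left(-1\right) = 374$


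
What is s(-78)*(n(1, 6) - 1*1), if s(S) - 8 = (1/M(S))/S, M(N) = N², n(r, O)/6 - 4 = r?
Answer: 110096035/474552 ≈ 232.00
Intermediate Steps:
n(r, O) = 24 + 6*r
s(S) = 8 + S⁻³ (s(S) = 8 + (1/S²)/S = 8 + 1/(S²*S) = 8 + S⁻³)
s(-78)*(n(1, 6) - 1*1) = (8 + (-78)⁻³)*((24 + 6*1) - 1*1) = (8 - 1/474552)*((24 + 6) - 1) = 3796415*(30 - 1)/474552 = (3796415/474552)*29 = 110096035/474552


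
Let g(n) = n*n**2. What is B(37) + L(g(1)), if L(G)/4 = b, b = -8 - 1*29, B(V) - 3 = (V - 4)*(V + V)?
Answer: 2297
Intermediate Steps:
g(n) = n**3
B(V) = 3 + 2*V*(-4 + V) (B(V) = 3 + (V - 4)*(V + V) = 3 + (-4 + V)*(2*V) = 3 + 2*V*(-4 + V))
b = -37 (b = -8 - 29 = -37)
L(G) = -148 (L(G) = 4*(-37) = -148)
B(37) + L(g(1)) = (3 - 8*37 + 2*37**2) - 148 = (3 - 296 + 2*1369) - 148 = (3 - 296 + 2738) - 148 = 2445 - 148 = 2297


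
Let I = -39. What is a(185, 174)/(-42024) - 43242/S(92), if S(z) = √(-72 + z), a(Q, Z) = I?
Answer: 13/14008 - 21621*√5/5 ≈ -9669.2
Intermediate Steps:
a(Q, Z) = -39
a(185, 174)/(-42024) - 43242/S(92) = -39/(-42024) - 43242/√(-72 + 92) = -39*(-1/42024) - 43242*√5/10 = 13/14008 - 43242*√5/10 = 13/14008 - 21621*√5/5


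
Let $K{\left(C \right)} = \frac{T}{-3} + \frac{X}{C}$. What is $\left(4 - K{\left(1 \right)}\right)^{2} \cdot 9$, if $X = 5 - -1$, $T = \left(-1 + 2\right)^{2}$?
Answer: $25$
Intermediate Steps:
$T = 1$ ($T = 1^{2} = 1$)
$X = 6$ ($X = 5 + 1 = 6$)
$K{\left(C \right)} = - \frac{1}{3} + \frac{6}{C}$ ($K{\left(C \right)} = 1 \frac{1}{-3} + \frac{6}{C} = 1 \left(- \frac{1}{3}\right) + \frac{6}{C} = - \frac{1}{3} + \frac{6}{C}$)
$\left(4 - K{\left(1 \right)}\right)^{2} \cdot 9 = \left(4 - \frac{18 - 1}{3 \cdot 1}\right)^{2} \cdot 9 = \left(4 - \frac{1}{3} \cdot 1 \left(18 - 1\right)\right)^{2} \cdot 9 = \left(4 - \frac{1}{3} \cdot 1 \cdot 17\right)^{2} \cdot 9 = \left(4 - \frac{17}{3}\right)^{2} \cdot 9 = \left(- \frac{5}{3}\right)^{2} \cdot 9 = \frac{25}{9} \cdot 9 = 25$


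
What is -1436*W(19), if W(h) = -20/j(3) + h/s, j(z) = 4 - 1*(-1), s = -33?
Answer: 216836/33 ≈ 6570.8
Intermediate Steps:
j(z) = 5 (j(z) = 4 + 1 = 5)
W(h) = -4 - h/33 (W(h) = -20/5 + h/(-33) = -20*1/5 + h*(-1/33) = -4 - h/33)
-1436*W(19) = -1436*(-4 - 1/33*19) = -1436*(-4 - 19/33) = -1436*(-151/33) = 216836/33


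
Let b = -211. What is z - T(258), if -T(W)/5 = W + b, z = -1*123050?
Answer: -122815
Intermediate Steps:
z = -123050
T(W) = 1055 - 5*W (T(W) = -5*(W - 211) = -5*(-211 + W) = 1055 - 5*W)
z - T(258) = -123050 - (1055 - 5*258) = -123050 - (1055 - 1290) = -123050 - 1*(-235) = -123050 + 235 = -122815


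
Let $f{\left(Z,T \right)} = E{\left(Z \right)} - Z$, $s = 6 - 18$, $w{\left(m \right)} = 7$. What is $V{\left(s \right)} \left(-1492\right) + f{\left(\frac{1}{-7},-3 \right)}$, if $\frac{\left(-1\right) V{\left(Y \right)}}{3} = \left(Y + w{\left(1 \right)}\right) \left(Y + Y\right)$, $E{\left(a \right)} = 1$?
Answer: $\frac{3759848}{7} \approx 5.3712 \cdot 10^{5}$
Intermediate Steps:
$s = -12$
$f{\left(Z,T \right)} = 1 - Z$
$V{\left(Y \right)} = - 6 Y \left(7 + Y\right)$ ($V{\left(Y \right)} = - 3 \left(Y + 7\right) \left(Y + Y\right) = - 3 \left(7 + Y\right) 2 Y = - 3 \cdot 2 Y \left(7 + Y\right) = - 6 Y \left(7 + Y\right)$)
$V{\left(s \right)} \left(-1492\right) + f{\left(\frac{1}{-7},-3 \right)} = \left(-6\right) \left(-12\right) \left(7 - 12\right) \left(-1492\right) + \left(1 - \frac{1}{-7}\right) = \left(-6\right) \left(-12\right) \left(-5\right) \left(-1492\right) + \left(1 - - \frac{1}{7}\right) = \left(-360\right) \left(-1492\right) + \left(1 + \frac{1}{7}\right) = 537120 + \frac{8}{7} = \frac{3759848}{7}$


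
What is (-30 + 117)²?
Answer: 7569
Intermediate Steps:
(-30 + 117)² = 87² = 7569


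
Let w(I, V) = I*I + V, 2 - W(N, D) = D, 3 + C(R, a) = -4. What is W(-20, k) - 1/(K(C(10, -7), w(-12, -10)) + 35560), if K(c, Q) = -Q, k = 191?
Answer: -6695515/35426 ≈ -189.00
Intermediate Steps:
C(R, a) = -7 (C(R, a) = -3 - 4 = -7)
W(N, D) = 2 - D
w(I, V) = V + I**2 (w(I, V) = I**2 + V = V + I**2)
W(-20, k) - 1/(K(C(10, -7), w(-12, -10)) + 35560) = (2 - 1*191) - 1/(-(-10 + (-12)**2) + 35560) = (2 - 191) - 1/(-(-10 + 144) + 35560) = -189 - 1/(-1*134 + 35560) = -189 - 1/(-134 + 35560) = -189 - 1/35426 = -6695515/35426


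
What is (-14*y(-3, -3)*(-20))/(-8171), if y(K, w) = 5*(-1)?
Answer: 1400/8171 ≈ 0.17134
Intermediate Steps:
y(K, w) = -5
(-14*y(-3, -3)*(-20))/(-8171) = (-14*(-5)*(-20))/(-8171) = (70*(-20))*(-1/8171) = -1400*(-1/8171) = 1400/8171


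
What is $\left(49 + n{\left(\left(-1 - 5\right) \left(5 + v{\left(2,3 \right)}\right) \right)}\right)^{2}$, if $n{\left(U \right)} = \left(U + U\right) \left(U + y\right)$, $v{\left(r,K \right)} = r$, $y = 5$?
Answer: $9966649$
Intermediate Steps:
$n{\left(U \right)} = 2 U \left(5 + U\right)$ ($n{\left(U \right)} = \left(U + U\right) \left(U + 5\right) = 2 U \left(5 + U\right)$)
$\left(49 + n{\left(\left(-1 - 5\right) \left(5 + v{\left(2,3 \right)}\right) \right)}\right)^{2} = \left(49 + 2 \left(-1 - 5\right) \left(5 + 2\right) \left(5 + \left(-1 - 5\right) \left(5 + 2\right)\right)\right)^{2} = \left(49 + 2 \left(\left(-6\right) 7\right) \left(5 - 42\right)\right)^{2} = \left(49 + 2 \left(-42\right) \left(5 - 42\right)\right)^{2} = \left(49 + 2 \left(-42\right) \left(-37\right)\right)^{2} = \left(49 + 3108\right)^{2} = 3157^{2} = 9966649$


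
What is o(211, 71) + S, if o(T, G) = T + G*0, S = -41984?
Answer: -41773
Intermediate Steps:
o(T, G) = T (o(T, G) = T + 0 = T)
o(211, 71) + S = 211 - 41984 = -41773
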